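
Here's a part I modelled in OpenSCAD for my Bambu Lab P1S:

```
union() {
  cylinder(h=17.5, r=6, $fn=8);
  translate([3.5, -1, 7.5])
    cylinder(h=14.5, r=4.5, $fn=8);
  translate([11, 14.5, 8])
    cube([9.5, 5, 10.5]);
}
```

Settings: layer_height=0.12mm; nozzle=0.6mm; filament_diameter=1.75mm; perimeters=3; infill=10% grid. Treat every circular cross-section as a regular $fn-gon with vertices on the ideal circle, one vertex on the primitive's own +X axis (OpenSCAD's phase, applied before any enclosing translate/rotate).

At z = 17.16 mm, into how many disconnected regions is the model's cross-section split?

At z = 17.16 mm: the cylinder: section is a regular 8-gon, circumradius r=6; the r=4.5 cylinder at (3.5, -1) contributes a regular 8-gon of circumradius 4.5; the 9.5×5 cube at (11, 14.5) contributes its full rectangle; Merging all regions: the regions partially overlap (shared area 41.02 mm²), so overlapping operands fuse into one piece — 2 connected regions. The result has 2 disconnected regions.

2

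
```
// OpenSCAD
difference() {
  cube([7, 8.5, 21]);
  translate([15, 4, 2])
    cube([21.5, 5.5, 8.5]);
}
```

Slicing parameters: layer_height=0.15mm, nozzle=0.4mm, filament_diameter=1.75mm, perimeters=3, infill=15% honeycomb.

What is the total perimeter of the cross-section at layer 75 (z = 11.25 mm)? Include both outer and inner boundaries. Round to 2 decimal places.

At z = 11.25 mm: the cube is present — its section is the full 7×8.5 rectangle (perimeter 31.00 mm); the cube at (15, 4) is absent (z outside [2, 10.5]); Taking the first minus the rest: none of the subtracted shapes is present at this height, so the 7×8.5 cube is unchanged — boundary = 31.00 mm. Overall, the cross-section is a single solid region. Total boundary length (outer) = 31.00 mm.

31.00 mm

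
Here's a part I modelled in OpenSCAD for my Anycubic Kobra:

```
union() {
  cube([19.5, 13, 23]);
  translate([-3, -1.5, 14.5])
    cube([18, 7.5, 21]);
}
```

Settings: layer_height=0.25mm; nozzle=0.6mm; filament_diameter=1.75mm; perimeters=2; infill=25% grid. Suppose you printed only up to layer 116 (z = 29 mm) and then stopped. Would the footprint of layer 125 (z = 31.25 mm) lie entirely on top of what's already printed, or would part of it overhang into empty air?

Compare the two slices. At z = 29: the cube is not intersected at this z (z outside [0, 23]); the 18×7.5 cube at (-3, -1.5) contributes its full rectangle (area 135.00 mm²); Taking the union: only the 18×7.5 cube at (-3, -1.5) is present, so the union is just that shape — area = 135.00 mm². At z = 31.25: the cube is not intersected at this z (z outside [0, 23]); the 18×7.5 cube at (-3, -1.5) contributes its full rectangle (area 135.00 mm²); Taking the union: only the 18×7.5 cube at (-3, -1.5) is present, so the union is just that shape — area = 135.00 mm². Checking containment: the cross-section at z = 31.25 is a subset of the cross-section at z = 29.

entirely on top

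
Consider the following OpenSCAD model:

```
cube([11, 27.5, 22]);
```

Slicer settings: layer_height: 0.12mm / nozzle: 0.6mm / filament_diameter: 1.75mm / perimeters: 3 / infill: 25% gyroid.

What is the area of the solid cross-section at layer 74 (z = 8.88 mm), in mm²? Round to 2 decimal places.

At z = 8.88 mm: the 11×27.5 cube contributes its full rectangle (area 302.50 mm²). Overall, the cross-section is a single solid region. Net area = 302.50 mm².

302.50 mm²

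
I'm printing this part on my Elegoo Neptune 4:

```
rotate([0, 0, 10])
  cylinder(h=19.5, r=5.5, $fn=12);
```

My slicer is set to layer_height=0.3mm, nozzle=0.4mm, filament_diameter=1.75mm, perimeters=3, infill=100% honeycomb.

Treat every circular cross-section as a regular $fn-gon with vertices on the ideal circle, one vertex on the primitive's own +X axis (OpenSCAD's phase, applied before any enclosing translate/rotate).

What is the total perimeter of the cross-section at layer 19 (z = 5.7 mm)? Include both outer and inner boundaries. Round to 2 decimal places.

34.16 mm

At z = 5.7 mm: the r=5.5 cylinder gives a regular 12-gon of circumradius 5.5 (constant along its height) (perimeter = 2·12·5.500·sin(180°/12) = 34.16 mm); (whole slice rotated 10° about Z — lengths, areas and connectivity unchanged). Overall, the cross-section is a single solid region. Total boundary length (outer) = 34.16 mm.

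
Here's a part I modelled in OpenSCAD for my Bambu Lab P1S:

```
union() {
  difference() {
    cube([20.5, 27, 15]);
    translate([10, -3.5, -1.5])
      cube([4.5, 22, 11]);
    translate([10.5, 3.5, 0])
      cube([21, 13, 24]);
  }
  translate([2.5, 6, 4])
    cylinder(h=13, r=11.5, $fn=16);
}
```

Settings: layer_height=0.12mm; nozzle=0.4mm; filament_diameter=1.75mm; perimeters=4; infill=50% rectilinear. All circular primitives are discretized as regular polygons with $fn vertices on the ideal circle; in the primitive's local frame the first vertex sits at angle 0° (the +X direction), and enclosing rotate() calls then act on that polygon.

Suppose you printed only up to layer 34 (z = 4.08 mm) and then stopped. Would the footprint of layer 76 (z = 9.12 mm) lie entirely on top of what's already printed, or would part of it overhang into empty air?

Compare the two slices. At z = 4.08: the 20.5×27 cube contributes its full rectangle (area 553.50 mm²); the cube at (10, -3.5) is present — its section is the full 4.5×22 rectangle (area 99.00 mm²); the cube at (10.5, 3.5) (footprint 21×13) is included at this height (area 273.00 mm²); After the difference (first − rest): starting from the 20.5×27 cube (553.50 mm²), the 4.5×22 cube at (10, -3.5) partially overlaps it — only the 83.25 mm² overlap (of its 99.00 mm²) is removed, clipping the outline; the 21×13 cube at (10.5, 3.5) partially overlaps it — only the 78.00 mm² overlap (of its 273.00 mm²) is removed, clipping the outline — area = 392.25 mm²; the r=11.5 cylinder at (2.5, 6) gives a regular 16-gon of circumradius 11.5 (constant along its height) (area = (16/2)·11.500²·sin(360°/16) = 404.88 mm²); Combining (union): the regions partially overlap — summed areas 797.13 mm² minus the doubly-counted overlap 166.53 mm² gives 630.60 mm² — area = 630.60 mm². At z = 9.12: the cube (footprint 20.5×27) is included at this height (area 553.50 mm²); the 4.5×22 cube at (10, -3.5) contributes its full rectangle (area 99.00 mm²); the cube at (10.5, 3.5) is present — its section is the full 21×13 rectangle (area 273.00 mm²); After the difference (first − rest): starting from the 20.5×27 cube (553.50 mm²), the 4.5×22 cube at (10, -3.5) partially overlaps it — only the 83.25 mm² overlap (of its 99.00 mm²) is removed, clipping the outline; the 21×13 cube at (10.5, 3.5) partially overlaps it — only the 78.00 mm² overlap (of its 273.00 mm²) is removed, clipping the outline — area = 392.25 mm²; the r=11.5 cylinder at (2.5, 6) contributes a regular 16-gon of circumradius 11.5 (area = (16/2)·11.500²·sin(360°/16) = 404.88 mm²); Taking the union: the regions partially overlap — summed areas 797.13 mm² minus the doubly-counted overlap 166.53 mm² gives 630.60 mm² — area = 630.60 mm². Checking containment: the cross-section at z = 9.12 is a subset of the cross-section at z = 4.08.

entirely on top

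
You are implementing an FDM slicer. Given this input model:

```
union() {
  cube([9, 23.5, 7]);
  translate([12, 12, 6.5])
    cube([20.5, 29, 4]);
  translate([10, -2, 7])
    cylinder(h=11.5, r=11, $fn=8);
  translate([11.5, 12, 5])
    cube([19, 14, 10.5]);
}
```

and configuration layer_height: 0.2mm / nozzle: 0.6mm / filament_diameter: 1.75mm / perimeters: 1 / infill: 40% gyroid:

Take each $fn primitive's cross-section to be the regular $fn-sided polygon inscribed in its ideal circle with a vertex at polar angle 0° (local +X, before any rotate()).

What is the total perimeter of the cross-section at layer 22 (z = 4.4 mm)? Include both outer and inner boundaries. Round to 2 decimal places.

65.00 mm

At z = 4.4 mm: the cube is present — its section is the full 9×23.5 rectangle (perimeter 65.00 mm); the cube at (12, 12) is not intersected at this z (z outside [6.5, 10.5]); the cylinder at (10, -2) does not reach this height (z outside [7, 18.5]); the cube at (11.5, 12) is absent (z outside [5, 15.5]); Merging all regions: only the 9×23.5 cube is present, so the union is just that shape — boundary = 65.00 mm. Overall, the cross-section is a single solid region. Total boundary length (outer) = 65.00 mm.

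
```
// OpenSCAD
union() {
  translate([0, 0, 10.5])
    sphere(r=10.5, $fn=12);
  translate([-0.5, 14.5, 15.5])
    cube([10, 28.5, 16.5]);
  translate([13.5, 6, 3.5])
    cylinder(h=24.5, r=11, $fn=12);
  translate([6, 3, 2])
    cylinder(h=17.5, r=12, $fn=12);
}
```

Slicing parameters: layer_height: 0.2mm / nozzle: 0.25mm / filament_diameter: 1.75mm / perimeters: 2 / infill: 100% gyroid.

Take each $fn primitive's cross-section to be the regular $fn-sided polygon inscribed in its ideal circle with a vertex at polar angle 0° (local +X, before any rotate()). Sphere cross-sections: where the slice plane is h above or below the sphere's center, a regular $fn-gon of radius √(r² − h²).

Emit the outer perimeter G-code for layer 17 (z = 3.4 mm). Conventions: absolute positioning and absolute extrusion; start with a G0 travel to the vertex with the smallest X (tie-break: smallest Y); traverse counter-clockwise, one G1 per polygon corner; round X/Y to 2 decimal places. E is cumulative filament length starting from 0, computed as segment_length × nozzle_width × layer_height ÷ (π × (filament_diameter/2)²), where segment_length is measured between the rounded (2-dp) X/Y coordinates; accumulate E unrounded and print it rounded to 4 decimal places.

At z = 3.4 mm: the sphere: section is a regular 12-gon, circumradius = √(r²−h²) = √(10.5²−7.1²) = 7.736; the cube at (-0.5, 14.5) is absent (z outside [15.5, 32]); the cylinder at (13.5, 6) is not intersected at this z (z outside [3.5, 28]); the r=12 cylinder at (6, 3) gives a regular 12-gon of circumradius 12 (constant along its height); Taking the union: the regions partially overlap (shared area 151.95 mm²), so overlapping operands fuse into one piece — 1 connected region. The outline is a single polygon with 16 vertices. Extrusion per mm of travel: 0.25 × 0.2 / (π × 0.875²) = 0.020788. Accumulating E over each segment gives final E = 1.6156.

G0 X-7.74 Y0.00 Z3.40
G1 X-6.70 Y-3.87 E0.0833
G1 X-3.87 Y-6.70 E0.1665
G1 X0.00 Y-7.74 E0.2498
G1 X0.64 Y-7.56 E0.2636
G1 X6.00 Y-9.00 E0.3790
G1 X12.00 Y-7.39 E0.5081
G1 X16.39 Y-3.00 E0.6372
G1 X18.00 Y3.00 E0.7663
G1 X16.39 Y9.00 E0.8955
G1 X12.00 Y13.39 E1.0245
G1 X6.00 Y15.00 E1.1537
G1 X0.00 Y13.39 E1.2828
G1 X-4.39 Y9.00 E1.4119
G1 X-5.43 Y5.14 E1.4950
G1 X-6.70 Y3.87 E1.5323
G1 X-7.74 Y0.00 E1.6156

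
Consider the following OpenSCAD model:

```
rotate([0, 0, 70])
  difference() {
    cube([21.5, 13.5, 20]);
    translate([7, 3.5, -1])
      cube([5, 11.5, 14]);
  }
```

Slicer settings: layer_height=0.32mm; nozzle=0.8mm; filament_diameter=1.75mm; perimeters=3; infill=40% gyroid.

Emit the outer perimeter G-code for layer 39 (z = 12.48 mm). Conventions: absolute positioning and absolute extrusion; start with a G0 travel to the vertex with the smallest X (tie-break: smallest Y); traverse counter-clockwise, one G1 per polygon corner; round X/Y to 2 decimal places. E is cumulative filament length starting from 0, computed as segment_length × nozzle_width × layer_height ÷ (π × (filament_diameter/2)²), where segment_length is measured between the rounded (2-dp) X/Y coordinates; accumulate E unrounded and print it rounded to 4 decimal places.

At z = 12.48 mm: the cube (footprint 21.5×13.5) is included at this height; the 5×11.5 cube at (7, 3.5) contributes its full rectangle; Subtracting the remaining from the first: starting from the 21.5×13.5 cube, the 5×11.5 cube at (7, 3.5) partially overlaps it — only the 50.00 mm² overlap (of its 57.50 mm²) is removed, clipping the outline — 1 connected region; (whole slice rotated 70° about Z — lengths, areas and connectivity unchanged). The outline is a single polygon with 8 vertices. Extrusion per mm of travel: 0.8 × 0.32 / (π × 0.875²) = 0.106432. Accumulating E over each segment gives final E = 9.5803.

G0 X-12.69 Y4.62 Z12.48
G1 X0.00 Y0.00 E1.4374
G1 X7.35 Y20.20 E3.7252
G1 X-5.33 Y24.82 E5.1615
G1 X-8.58 Y15.89 E6.1730
G1 X0.82 Y12.47 E7.2376
G1 X-0.89 Y7.77 E7.7699
G1 X-10.29 Y11.20 E8.8349
G1 X-12.69 Y4.62 E9.5803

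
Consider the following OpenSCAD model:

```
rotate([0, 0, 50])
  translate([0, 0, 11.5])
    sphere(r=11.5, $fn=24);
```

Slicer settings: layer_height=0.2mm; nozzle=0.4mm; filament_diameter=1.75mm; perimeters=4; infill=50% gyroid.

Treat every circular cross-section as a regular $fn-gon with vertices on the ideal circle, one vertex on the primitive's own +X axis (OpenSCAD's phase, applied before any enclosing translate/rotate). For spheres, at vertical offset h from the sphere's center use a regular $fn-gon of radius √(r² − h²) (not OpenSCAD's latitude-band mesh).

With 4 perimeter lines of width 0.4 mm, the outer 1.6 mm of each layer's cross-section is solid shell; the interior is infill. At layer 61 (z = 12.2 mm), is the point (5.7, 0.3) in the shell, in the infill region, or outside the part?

At z = 12.2 mm: the sphere: section is a regular 24-gon, circumradius = √(r²−h²) = √(11.5²−0.7²) = 11.479; (whole slice rotated 50° about Z — lengths, areas and connectivity unchanged). Overall, the cross-section is a single solid region. Undo the 50° rotation: the query point maps to (3.894, -4.174) in the un-rotated model frame. The nearest boundary edge runs (5.74, -9.94)→(8.12, -8.12); distance from the point to it = 5.70 mm. The point is inside the cross-section and 5.70 mm from the nearest boundary — more than the 1.6 mm shell width (4 × 0.4), so it's in the infill interior.

infill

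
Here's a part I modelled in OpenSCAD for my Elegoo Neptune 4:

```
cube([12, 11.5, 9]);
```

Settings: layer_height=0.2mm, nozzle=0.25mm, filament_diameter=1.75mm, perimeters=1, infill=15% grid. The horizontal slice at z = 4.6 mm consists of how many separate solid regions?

1

At z = 4.6 mm: the cube (footprint 12×11.5) is included at this height. The result has 1 disconnected region.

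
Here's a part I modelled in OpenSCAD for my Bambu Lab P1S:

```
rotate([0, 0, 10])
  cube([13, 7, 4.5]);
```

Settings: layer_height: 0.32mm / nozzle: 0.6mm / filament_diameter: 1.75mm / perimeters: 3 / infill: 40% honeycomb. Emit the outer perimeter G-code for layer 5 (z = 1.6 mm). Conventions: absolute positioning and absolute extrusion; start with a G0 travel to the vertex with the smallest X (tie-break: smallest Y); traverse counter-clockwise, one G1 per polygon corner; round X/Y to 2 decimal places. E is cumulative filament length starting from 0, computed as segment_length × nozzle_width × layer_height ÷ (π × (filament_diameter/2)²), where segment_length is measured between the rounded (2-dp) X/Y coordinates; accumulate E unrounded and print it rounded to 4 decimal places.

At z = 1.6 mm: the 13×7 cube contributes its full rectangle; (rotated 10° about Z; rotation is an isometry so areas/perimeters/island counts are preserved). The outline is a single polygon with 4 vertices. Extrusion per mm of travel: 0.6 × 0.32 / (π × 0.875²) = 0.079824. Accumulating E over each segment gives final E = 3.1928.

G0 X-1.22 Y6.89 Z1.60
G1 X0.00 Y0.00 E0.5585
G1 X12.80 Y2.26 E1.5961
G1 X11.59 Y9.15 E2.1545
G1 X-1.22 Y6.89 E3.1928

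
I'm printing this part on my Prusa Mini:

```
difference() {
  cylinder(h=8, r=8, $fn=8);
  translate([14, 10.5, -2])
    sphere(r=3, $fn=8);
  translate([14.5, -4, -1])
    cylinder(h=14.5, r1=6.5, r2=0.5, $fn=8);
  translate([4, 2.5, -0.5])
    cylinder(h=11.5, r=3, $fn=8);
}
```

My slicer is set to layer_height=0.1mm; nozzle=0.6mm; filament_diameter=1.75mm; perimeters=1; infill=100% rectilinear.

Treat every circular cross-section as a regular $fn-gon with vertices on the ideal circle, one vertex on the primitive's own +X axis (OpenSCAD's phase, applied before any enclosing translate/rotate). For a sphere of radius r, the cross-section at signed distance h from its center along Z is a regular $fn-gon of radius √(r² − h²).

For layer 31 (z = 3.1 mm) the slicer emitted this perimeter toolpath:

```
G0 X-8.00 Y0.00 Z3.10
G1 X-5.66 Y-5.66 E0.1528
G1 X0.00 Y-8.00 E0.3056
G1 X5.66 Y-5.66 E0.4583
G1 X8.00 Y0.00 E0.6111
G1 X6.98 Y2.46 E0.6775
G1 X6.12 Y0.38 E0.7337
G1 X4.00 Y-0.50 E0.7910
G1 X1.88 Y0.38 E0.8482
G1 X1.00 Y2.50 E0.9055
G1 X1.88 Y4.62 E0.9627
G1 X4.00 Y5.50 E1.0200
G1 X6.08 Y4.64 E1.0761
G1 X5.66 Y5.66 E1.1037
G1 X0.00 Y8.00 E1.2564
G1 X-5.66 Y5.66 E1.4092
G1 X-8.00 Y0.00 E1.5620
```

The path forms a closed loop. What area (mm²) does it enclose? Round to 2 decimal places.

Apply the shoelace formula to the sequence of (X, Y) vertices; enclosed area = 155.74 mm².

155.74 mm²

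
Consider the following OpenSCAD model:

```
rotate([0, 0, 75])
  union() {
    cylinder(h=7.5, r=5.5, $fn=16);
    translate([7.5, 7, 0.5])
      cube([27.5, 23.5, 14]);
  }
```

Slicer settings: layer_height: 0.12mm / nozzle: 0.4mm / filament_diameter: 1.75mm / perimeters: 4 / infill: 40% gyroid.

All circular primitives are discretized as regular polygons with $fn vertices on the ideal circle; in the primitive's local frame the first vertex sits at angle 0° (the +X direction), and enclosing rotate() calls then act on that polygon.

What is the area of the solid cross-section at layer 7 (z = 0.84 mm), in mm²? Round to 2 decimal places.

At z = 0.84 mm: the r=5.5 cylinder contributes a regular 16-gon of circumradius 5.5 (area = (16/2)·5.500²·sin(360°/16) = 92.61 mm²); the cube at (7.5, 7) (footprint 27.5×23.5) is included at this height (area 646.25 mm²); Merging all regions: the 2 present regions are separate (no shared area or edge), so areas and boundary lengths simply add and each stays a separate island — area = 738.86 mm²; (whole slice rotated 75° about Z — lengths, areas and connectivity unchanged). Overall, the cross-section has 2 separate islands. Net area = 738.86 mm².

738.86 mm²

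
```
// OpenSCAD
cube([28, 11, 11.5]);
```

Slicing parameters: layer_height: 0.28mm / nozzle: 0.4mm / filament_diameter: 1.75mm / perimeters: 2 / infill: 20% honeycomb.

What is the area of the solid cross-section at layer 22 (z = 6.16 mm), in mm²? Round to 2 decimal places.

At z = 6.16 mm: the 28×11 cube contributes its full rectangle (area 308.00 mm²). Overall, the cross-section is a single solid region. Net area = 308.00 mm².

308.00 mm²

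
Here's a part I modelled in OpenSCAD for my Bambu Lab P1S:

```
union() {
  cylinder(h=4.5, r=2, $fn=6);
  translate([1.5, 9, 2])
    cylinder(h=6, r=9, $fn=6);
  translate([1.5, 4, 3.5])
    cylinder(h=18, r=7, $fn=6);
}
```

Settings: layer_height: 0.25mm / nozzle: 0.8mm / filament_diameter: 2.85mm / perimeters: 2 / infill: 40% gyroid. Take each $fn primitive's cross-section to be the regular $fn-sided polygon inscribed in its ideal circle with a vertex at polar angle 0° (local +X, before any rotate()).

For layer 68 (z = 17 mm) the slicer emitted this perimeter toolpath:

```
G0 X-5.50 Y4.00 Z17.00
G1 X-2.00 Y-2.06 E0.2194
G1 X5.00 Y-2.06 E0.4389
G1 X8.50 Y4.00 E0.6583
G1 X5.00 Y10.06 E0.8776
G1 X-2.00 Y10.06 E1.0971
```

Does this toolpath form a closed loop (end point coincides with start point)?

no

Start point (G0): (-5.50, 4.00). End point (last G1): the path does not return to the start — open.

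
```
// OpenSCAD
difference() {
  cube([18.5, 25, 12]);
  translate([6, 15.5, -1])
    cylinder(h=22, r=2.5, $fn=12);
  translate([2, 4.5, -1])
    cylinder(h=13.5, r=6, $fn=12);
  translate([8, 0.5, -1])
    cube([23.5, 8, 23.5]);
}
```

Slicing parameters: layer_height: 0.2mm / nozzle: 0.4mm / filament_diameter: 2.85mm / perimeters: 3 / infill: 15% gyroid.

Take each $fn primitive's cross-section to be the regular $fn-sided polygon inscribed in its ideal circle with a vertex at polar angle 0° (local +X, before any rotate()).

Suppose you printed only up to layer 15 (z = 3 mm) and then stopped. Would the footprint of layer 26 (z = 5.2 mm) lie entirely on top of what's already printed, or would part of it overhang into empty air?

Compare the two slices. At z = 3: the cube (footprint 18.5×25) is included at this height (area 462.50 mm²); the r=2.5 cylinder at (6, 15.5) contributes a regular 12-gon of circumradius 2.5 (area = (12/2)·2.500²·sin(360°/12) = 18.75 mm²); the cylinder at (2, 4.5): section is a regular 12-gon, circumradius r=6 (area = (12/2)·6.000²·sin(360°/12) = 108.00 mm²); the cube at (8, 0.5) (footprint 23.5×8) is included at this height (area 188.00 mm²); Taking the first minus the rest: starting from the 18.5×25 cube (462.50 mm²), the r=2.5 cylinder at (6, 15.5) lies wholly inside it (removes its full 18.75 mm² and its 15.53 mm outline becomes a hole wall); the r=6 cylinder at (2, 4.5) partially overlaps it — only the 70.93 mm² overlap (of its 108.00 mm²) is removed, clipping the outline; the 23.5×8 cube at (8, 0.5) partially overlaps it — only the 84.00 mm² overlap (of its 188.00 mm²) is removed, clipping the outline — area = 288.82 mm². At z = 5.2: the 18.5×25 cube contributes its full rectangle (area 462.50 mm²); the r=2.5 cylinder at (6, 15.5) contributes a regular 12-gon of circumradius 2.5 (area = (12/2)·2.500²·sin(360°/12) = 18.75 mm²); the r=6 cylinder at (2, 4.5) contributes a regular 12-gon of circumradius 6 (area = (12/2)·6.000²·sin(360°/12) = 108.00 mm²); the cube at (8, 0.5) (footprint 23.5×8) is included at this height (area 188.00 mm²); Subtracting the remaining from the first: starting from the 18.5×25 cube (462.50 mm²), the r=2.5 cylinder at (6, 15.5) lies wholly inside it (removes its full 18.75 mm² and its 15.53 mm outline becomes a hole wall); the r=6 cylinder at (2, 4.5) partially overlaps it — only the 70.93 mm² overlap (of its 108.00 mm²) is removed, clipping the outline; the 23.5×8 cube at (8, 0.5) partially overlaps it — only the 84.00 mm² overlap (of its 188.00 mm²) is removed, clipping the outline — area = 288.82 mm². Checking containment: the cross-section at z = 5.2 is a subset of the cross-section at z = 3.

entirely on top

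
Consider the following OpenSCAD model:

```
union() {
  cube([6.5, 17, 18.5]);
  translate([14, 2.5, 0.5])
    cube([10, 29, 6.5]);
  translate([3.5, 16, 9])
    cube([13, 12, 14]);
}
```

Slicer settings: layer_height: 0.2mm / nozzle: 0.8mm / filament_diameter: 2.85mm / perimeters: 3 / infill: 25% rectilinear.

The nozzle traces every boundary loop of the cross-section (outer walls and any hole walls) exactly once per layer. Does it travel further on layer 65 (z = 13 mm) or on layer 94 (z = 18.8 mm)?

Layer 65 (z = 13): the cube is present — its section is the full 6.5×17 rectangle (perimeter 47.00 mm); the cube at (14, 2.5) is not intersected at this z (z outside [0.5, 7]); the cube at (3.5, 16) (footprint 13×12) is included at this height (perimeter 50.00 mm); Merging all regions: the regions partially overlap (shared area 3.00 mm²), so the edge portions inside another operand are dropped and the merged outline is re-measured after clipping — boundary = 89.00 mm. So its perimeter = 89.00 mm. Layer 94 (z = 18.8): the cube does not reach this height (z outside [0, 18.5]); the cube at (14, 2.5) is absent (z outside [0.5, 7]); the 13×12 cube at (3.5, 16) contributes its full rectangle (perimeter 50.00 mm); Merging all regions: only the 13×12 cube at (3.5, 16) is present, so the union is just that shape — boundary = 50.00 mm. So its perimeter = 50.00 mm. Layer 65 is larger (89.00 vs 50.00 mm).

layer 65 (z = 13 mm)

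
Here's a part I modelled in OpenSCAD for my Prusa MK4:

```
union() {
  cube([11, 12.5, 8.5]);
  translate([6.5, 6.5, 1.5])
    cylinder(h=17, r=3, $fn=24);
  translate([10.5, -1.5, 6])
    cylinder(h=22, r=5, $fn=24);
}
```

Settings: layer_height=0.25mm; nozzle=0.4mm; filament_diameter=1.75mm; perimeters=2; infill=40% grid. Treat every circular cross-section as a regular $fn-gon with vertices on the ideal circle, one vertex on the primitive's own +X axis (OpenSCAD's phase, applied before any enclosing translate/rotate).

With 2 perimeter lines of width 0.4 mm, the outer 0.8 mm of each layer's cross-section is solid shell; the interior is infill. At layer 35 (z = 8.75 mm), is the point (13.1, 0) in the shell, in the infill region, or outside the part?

infill

At z = 8.75 mm: the cube is absent (z outside [0, 8.5]); the r=3 cylinder at (6.5, 6.5) gives a regular 24-gon of circumradius 3 (constant along its height); the r=5 cylinder at (10.5, -1.5) contributes a regular 24-gon of circumradius 5; Merging all regions: the 2 present regions are separate (no shared area or edge), so areas and boundary lengths simply add and each stays a separate island — 2 connected regions. Overall, the cross-section has 2 separate islands. The nearest boundary edge runs (14.83, 1.00)→(15.33, -0.21); distance from the point to it = 1.98 mm. (Shell/infill is judged within the island containing the point — the largest one.) The point is inside the cross-section and 1.98 mm from the nearest boundary — more than the 0.8 mm shell width (2 × 0.4), so it's in the infill interior.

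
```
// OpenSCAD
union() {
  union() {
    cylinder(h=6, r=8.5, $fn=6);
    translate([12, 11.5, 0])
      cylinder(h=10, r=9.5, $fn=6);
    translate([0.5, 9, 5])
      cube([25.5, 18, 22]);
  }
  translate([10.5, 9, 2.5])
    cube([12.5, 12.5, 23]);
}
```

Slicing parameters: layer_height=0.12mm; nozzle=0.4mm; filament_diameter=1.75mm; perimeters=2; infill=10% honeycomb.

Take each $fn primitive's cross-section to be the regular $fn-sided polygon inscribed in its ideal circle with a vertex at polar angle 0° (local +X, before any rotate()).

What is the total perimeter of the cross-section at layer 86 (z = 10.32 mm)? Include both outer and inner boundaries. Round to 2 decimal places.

At z = 10.32 mm: the cylinder does not reach this height (z outside [0, 6]); the cylinder at (12, 11.5) is absent (z outside [0, 10]); the cube at (0.5, 9) is present — its section is the full 25.5×18 rectangle (perimeter 87.00 mm); Merging all regions: only the 25.5×18 cube at (0.5, 9) is present, so the union is just that shape — boundary = 87.00 mm; the cube at (10.5, 9) (footprint 12.5×12.5) is included at this height (perimeter 50.00 mm); Combining (union): the 12.5×12.5 cube at (10.5, 9) lies entirely inside that combined region, so the union is just that combined region — boundary = 87.00 mm. Overall, the cross-section is a single solid region. Total boundary length (outer) = 87.00 mm.

87.00 mm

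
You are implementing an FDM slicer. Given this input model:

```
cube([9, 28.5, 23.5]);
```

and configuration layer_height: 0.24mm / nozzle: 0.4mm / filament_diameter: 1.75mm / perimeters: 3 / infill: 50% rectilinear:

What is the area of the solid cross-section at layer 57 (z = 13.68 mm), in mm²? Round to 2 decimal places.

256.50 mm²

At z = 13.68 mm: the cube is present — its section is the full 9×28.5 rectangle (area 256.50 mm²). Overall, the cross-section is a single solid region. Net area = 256.50 mm².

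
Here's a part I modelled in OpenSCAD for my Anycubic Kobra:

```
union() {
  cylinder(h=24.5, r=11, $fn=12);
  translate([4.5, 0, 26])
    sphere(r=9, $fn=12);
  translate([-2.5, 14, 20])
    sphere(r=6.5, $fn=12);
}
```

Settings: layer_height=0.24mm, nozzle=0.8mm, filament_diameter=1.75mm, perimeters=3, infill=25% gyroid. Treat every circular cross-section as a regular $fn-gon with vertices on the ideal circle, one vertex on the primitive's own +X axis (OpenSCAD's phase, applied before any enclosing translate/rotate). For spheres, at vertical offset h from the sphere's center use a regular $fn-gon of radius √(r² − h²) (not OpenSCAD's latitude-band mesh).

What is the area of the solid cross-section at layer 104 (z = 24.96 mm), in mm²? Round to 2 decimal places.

292.70 mm²

At z = 24.96 mm: the cylinder is absent (z outside [0, 24.5]); the sphere at (4.5, 0): section is a regular 12-gon, circumradius = √(r²−h²) = √(9²−1.04²) = 8.940 (area = (12/2)·8.940²·sin(360°/12) = 239.76 mm²); the sphere at (-2.5, 14): section is a regular 12-gon, circumradius = √(r²−h²) = √(6.5²−4.96²) = 4.201 (area = (12/2)·4.201²·sin(360°/12) = 52.95 mm²); Taking the union: the 2 present regions are separate (no shared area or edge), so areas and boundary lengths simply add and each stays a separate island — area = 292.70 mm². Overall, the cross-section has 2 separate islands. Net area = 292.70 mm².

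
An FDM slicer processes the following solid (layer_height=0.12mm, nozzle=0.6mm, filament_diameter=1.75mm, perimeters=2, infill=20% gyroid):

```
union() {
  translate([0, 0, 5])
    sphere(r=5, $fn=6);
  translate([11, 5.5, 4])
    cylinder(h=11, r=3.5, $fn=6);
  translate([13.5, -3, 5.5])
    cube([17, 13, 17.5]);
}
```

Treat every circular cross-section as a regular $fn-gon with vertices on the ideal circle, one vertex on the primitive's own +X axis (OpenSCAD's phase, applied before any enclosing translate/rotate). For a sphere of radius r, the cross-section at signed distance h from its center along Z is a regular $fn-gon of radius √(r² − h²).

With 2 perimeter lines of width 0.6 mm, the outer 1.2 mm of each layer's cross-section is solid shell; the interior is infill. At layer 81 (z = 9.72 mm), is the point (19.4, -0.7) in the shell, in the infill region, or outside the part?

At z = 9.72 mm: the sphere: section is a regular 6-gon, circumradius = √(r²−h²) = √(5²−4.72²) = 1.650; the r=3.5 cylinder at (11, 5.5) contributes a regular 6-gon of circumradius 3.5; the 17×13 cube at (13.5, -3) contributes its full rectangle; Combining (union): the regions partially overlap (shared area 1.73 mm²), so overlapping operands fuse into one piece — 2 connected regions. Overall, the cross-section has 2 separate islands. The nearest boundary edge runs (30.50, -3.00)→(13.50, -3.00); distance from the point to it = 2.30 mm. (Shell/infill is judged within the island containing the point — the largest one.) The point is inside the cross-section and 2.30 mm from the nearest boundary — more than the 1.2 mm shell width (2 × 0.6), so it's in the infill interior.

infill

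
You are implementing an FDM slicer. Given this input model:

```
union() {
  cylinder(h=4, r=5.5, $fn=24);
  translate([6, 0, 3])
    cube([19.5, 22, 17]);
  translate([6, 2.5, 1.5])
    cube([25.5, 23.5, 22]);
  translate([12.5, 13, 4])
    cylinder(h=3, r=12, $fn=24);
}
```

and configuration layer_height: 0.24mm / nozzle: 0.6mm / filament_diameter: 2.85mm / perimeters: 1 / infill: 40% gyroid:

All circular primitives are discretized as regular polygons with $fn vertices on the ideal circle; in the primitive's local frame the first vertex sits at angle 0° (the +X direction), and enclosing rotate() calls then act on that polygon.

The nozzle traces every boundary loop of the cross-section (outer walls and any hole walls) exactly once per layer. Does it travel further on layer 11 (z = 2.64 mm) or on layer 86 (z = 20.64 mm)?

layer 11 (z = 2.64 mm)

Layer 11 (z = 2.64): the cylinder: section is a regular 24-gon, circumradius r=5.5 (perimeter = 2·24·5.500·sin(180°/24) = 34.46 mm); the cube at (6, 0) is not intersected at this z (z outside [3, 20]); the cube at (6, 2.5) (footprint 25.5×23.5) is included at this height (perimeter 98.00 mm); the cylinder at (12.5, 13) is absent (z outside [4, 7]); Merging all regions: the 2 present regions are separate (no shared area or edge), so areas and boundary lengths simply add and each stays a separate island — boundary = 132.46 mm. So its perimeter = 132.46 mm. Layer 86 (z = 20.64): the cylinder does not reach this height (z outside [0, 4]); the cube at (6, 0) is absent (z outside [3, 20]); the cube at (6, 2.5) is present — its section is the full 25.5×23.5 rectangle (perimeter 98.00 mm); the cylinder at (12.5, 13) is absent (z outside [4, 7]); Merging all regions: only the 25.5×23.5 cube at (6, 2.5) is present, so the union is just that shape — boundary = 98.00 mm. So its perimeter = 98.00 mm. Layer 11 is larger (132.46 vs 98.00 mm).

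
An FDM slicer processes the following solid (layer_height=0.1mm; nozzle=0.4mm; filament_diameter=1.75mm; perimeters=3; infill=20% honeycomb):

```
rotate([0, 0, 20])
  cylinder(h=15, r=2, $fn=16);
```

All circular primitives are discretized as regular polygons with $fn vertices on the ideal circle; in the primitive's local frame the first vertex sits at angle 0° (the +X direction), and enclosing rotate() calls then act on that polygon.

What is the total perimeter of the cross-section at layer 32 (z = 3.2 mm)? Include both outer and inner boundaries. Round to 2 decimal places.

12.49 mm

At z = 3.2 mm: the r=2 cylinder gives a regular 16-gon of circumradius 2 (constant along its height) (perimeter = 2·16·2.000·sin(180°/16) = 12.49 mm); (rotated 20° about Z; rotation is an isometry so areas/perimeters/island counts are preserved). Overall, the cross-section is a single solid region. Total boundary length (outer) = 12.49 mm.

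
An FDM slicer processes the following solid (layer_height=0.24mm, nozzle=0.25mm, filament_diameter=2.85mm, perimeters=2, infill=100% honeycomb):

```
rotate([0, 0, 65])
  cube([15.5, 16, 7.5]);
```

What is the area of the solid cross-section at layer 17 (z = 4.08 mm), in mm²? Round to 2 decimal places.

248.00 mm²

At z = 4.08 mm: the cube (footprint 15.5×16) is included at this height (area 248.00 mm²); (whole slice rotated 65° about Z — lengths, areas and connectivity unchanged). Overall, the cross-section is a single solid region. Net area = 248.00 mm².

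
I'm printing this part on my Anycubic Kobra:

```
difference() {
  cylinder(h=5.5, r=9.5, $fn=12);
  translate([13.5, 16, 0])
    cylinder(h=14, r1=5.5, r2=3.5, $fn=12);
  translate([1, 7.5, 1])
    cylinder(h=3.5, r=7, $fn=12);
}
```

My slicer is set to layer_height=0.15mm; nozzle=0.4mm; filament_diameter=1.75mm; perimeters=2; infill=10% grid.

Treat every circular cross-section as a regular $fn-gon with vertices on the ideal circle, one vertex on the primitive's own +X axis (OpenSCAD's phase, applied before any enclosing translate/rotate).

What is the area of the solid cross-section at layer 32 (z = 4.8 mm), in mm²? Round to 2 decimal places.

At z = 4.8 mm: the r=9.5 cylinder gives a regular 12-gon of circumradius 9.5 (constant along its height) (area = (12/2)·9.500²·sin(360°/12) = 270.75 mm²); the cone at (13.5, 16) (r1=5.5→r2=3.5) has section circumradius 4.814 here — a regular 12-gon (area = (12/2)·4.814²·sin(360°/12) = 69.53 mm²); the cylinder at (1, 7.5) does not reach this height (z outside [1, 4.5]); Subtracting the remaining from the first: starting from the r=9.5 cylinder (270.75 mm²), the cone at (13.5, 16) misses the remaining region (no effect) — area = 270.75 mm². Overall, the cross-section is a single solid region. Net area = 270.75 mm².

270.75 mm²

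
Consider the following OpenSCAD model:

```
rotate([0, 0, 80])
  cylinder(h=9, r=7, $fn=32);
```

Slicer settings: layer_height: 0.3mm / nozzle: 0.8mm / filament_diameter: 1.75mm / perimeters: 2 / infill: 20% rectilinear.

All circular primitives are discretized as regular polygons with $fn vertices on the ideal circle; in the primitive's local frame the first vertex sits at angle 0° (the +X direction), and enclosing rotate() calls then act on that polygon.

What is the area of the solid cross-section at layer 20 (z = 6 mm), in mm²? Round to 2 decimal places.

At z = 6 mm: the cylinder: section is a regular 32-gon, circumradius r=7 (area = (32/2)·7.000²·sin(360°/32) = 152.95 mm²); (rotated 80° about Z; rotation is an isometry so areas/perimeters/island counts are preserved). Overall, the cross-section is a single solid region. Net area = 152.95 mm².

152.95 mm²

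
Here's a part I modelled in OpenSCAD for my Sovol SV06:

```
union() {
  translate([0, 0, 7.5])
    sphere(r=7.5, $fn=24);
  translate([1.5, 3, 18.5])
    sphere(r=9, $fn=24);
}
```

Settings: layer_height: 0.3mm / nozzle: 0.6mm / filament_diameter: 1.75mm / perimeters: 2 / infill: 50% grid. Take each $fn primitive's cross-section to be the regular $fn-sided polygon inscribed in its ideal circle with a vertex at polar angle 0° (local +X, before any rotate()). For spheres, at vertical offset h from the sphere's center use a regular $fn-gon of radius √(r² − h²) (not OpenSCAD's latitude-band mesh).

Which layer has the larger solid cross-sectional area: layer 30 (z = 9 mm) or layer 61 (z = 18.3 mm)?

layer 61 (z = 18.3 mm)

Layer 30 (z = 9): the sphere: section is a regular 24-gon, circumradius = √(r²−h²) = √(7.5²−1.5²) = 7.348 (area = (24/2)·7.348²·sin(360°/24) = 167.71 mm²); the sphere at (1.5, 3) does not reach this height (|z−center|=9.500 > r=9); Merging all regions: only the r=7.5 sphere is present, so the union is just that shape — area = 167.71 mm². So its area = 167.71 mm². Layer 61 (z = 18.3): the sphere does not reach this height (|z−center|=10.800 > r=7.5); the sphere at (1.5, 3): section is a regular 24-gon, circumradius = √(r²−h²) = √(9²−0.2²) = 8.998 (area = (24/2)·8.998²·sin(360°/24) = 251.45 mm²); Taking the union: only the r=9 sphere at (1.5, 3) is present, so the union is just that shape — area = 251.45 mm². So its area = 251.45 mm². Layer 61 is larger (251.45 vs 167.71 mm²).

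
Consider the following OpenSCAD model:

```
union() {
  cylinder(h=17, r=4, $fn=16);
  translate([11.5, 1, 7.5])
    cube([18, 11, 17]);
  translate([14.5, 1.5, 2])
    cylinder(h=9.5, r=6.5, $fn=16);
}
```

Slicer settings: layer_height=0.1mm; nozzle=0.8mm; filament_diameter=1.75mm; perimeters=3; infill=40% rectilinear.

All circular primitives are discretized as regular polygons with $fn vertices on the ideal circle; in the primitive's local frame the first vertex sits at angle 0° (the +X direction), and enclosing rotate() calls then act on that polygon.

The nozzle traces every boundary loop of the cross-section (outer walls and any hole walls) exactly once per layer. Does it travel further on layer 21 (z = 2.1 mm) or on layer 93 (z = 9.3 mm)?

Layer 21 (z = 2.1): the cylinder: section is a regular 16-gon, circumradius r=4 (perimeter = 2·16·4.000·sin(180°/16) = 24.97 mm); the cube at (11.5, 1) does not reach this height (z outside [7.5, 24.5]); the r=6.5 cylinder at (14.5, 1.5) gives a regular 16-gon of circumradius 6.5 (constant along its height) (perimeter = 2·16·6.500·sin(180°/16) = 40.58 mm); Combining (union): the 2 present regions are separate (no shared area or edge), so areas and boundary lengths simply add and each stays a separate island — boundary = 65.55 mm. So its perimeter = 65.55 mm. Layer 93 (z = 9.3): the cylinder: section is a regular 16-gon, circumradius r=4 (perimeter = 2·16·4.000·sin(180°/16) = 24.97 mm); the cube at (11.5, 1) (footprint 18×11) is included at this height (perimeter 58.00 mm); the r=6.5 cylinder at (14.5, 1.5) contributes a regular 16-gon of circumradius 6.5 (perimeter = 2·16·6.500·sin(180°/16) = 40.58 mm); Merging all regions: the regions partially overlap (shared area 55.61 mm²), so the edge portions inside another operand are dropped and the merged outline is re-measured after clipping — boundary = 94.18 mm. So its perimeter = 94.18 mm. Layer 93 is larger (94.18 vs 65.55 mm).

layer 93 (z = 9.3 mm)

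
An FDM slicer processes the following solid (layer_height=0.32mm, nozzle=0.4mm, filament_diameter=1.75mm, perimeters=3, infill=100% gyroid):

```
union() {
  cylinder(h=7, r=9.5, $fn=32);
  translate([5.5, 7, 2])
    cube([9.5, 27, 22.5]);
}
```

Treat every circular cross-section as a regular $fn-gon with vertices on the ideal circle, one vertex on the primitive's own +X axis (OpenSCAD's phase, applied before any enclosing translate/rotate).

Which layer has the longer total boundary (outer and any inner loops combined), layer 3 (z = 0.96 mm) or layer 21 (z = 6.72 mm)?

layer 21 (z = 6.72 mm)

Layer 3 (z = 0.96): the r=9.5 cylinder contributes a regular 32-gon of circumradius 9.5 (perimeter = 2·32·9.500·sin(180°/32) = 59.59 mm); the cube at (5.5, 7) is not intersected at this z (z outside [2, 24.5]); Merging all regions: only the r=9.5 cylinder is present, so the union is just that shape — boundary = 59.59 mm. So its perimeter = 59.59 mm. Layer 21 (z = 6.72): the r=9.5 cylinder contributes a regular 32-gon of circumradius 9.5 (perimeter = 2·32·9.500·sin(180°/32) = 59.59 mm); the cube at (5.5, 7) is present — its section is the full 9.5×27 rectangle (perimeter 73.00 mm); Combining (union): the regions partially overlap (shared area 0.31 mm²), so the edge portions inside another operand are dropped and the merged outline is re-measured after clipping — boundary = 129.87 mm. So its perimeter = 129.87 mm. Layer 21 is larger (129.87 vs 59.59 mm).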